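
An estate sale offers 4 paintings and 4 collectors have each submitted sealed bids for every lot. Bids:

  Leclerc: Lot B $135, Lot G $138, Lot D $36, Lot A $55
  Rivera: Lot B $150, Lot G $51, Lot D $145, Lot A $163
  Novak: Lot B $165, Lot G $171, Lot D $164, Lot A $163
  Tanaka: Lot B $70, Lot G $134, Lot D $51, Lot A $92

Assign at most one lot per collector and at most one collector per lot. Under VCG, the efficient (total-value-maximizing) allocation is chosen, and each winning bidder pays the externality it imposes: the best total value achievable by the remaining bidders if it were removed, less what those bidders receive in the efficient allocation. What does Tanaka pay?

Efficient allocation: Leclerc→Lot B ($135), Rivera→Lot A ($163), Novak→Lot D ($164), Tanaka→Lot G ($134); total welfare W = $596.
Tanaka receives Lot G at value $134, so the others get W − 134 = $462.
Without Tanaka: best allocation of the remaining 3 bidders over all 4 lots is Leclerc→Lot B ($135), Rivera→Lot A ($163), Novak→Lot G ($171), total $469.
VCG payment = (others' best without Tanaka) − (others' welfare with Tanaka) = 469 − 462 = $7.

Tanaka pays $7.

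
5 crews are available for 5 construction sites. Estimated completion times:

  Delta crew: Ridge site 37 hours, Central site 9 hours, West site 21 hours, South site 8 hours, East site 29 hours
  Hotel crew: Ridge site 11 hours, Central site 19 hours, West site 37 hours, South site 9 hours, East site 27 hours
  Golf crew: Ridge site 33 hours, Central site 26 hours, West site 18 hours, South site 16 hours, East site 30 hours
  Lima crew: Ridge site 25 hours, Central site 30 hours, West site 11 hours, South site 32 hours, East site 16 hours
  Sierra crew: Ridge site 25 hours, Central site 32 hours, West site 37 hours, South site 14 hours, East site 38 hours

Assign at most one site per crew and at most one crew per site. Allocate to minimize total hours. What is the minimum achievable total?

This is the linear assignment problem.
Optimal: Delta crew→Central site (9 hours), Hotel crew→Ridge site (11 hours), Golf crew→West site (18 hours), Lima crew→East site (16 hours), Sierra crew→South site (14 hours) — total 9+11+18+16+14 = 68 hours.
Row-greedy (each crew in turn takes its cheapest remaining site) gives 85 hours, worse by 17.
Next-best assignment: Delta crew→Central site, Hotel crew→Ridge site, Golf crew→East site, Lima crew→West site, Sierra crew→South site = 75 hours.

Minimum total: 68 hours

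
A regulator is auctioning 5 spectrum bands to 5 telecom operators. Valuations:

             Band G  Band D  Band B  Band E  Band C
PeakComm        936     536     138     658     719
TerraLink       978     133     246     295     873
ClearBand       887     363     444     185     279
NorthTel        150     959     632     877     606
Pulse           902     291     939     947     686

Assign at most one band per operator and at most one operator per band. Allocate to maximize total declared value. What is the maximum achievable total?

Treat this as an assignment problem: match each operator to one band.
Optimal: PeakComm→Band E ($658M), TerraLink→Band C ($873M), ClearBand→Band G ($887M), NorthTel→Band D ($959M), Pulse→Band B ($939M) — total 658+873+887+959+939 = $4316M.
Column-greedy (each band in turn goes to its best remaining operator) gives $3813M, worse by 503.
Swapping ClearBand↔TerraLink (ClearBand→Band C $279M, TerraLink→Band G $978M) loses 503.

Max total: $4316M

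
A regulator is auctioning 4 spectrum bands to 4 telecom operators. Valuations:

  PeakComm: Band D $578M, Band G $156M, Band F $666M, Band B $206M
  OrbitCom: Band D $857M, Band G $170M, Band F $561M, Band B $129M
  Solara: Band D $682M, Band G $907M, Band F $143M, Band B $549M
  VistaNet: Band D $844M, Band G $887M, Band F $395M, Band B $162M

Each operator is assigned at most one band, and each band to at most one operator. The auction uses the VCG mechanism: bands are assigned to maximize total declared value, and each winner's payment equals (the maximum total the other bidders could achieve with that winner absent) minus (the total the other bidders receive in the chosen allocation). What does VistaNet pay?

VistaNet pays $358M.

Efficient allocation: PeakComm→Band F ($666M), OrbitCom→Band D ($857M), Solara→Band B ($549M), VistaNet→Band G ($887M); total welfare W = $2959M.
VistaNet receives Band G at value $887M, so the others get W − 887 = $2072M.
Without VistaNet: best allocation of the remaining 3 bidders over all 4 bands is PeakComm→Band F ($666M), OrbitCom→Band D ($857M), Solara→Band G ($907M), total $2430M.
VCG payment = (others' best without VistaNet) − (others' welfare with VistaNet) = 2430 − 2072 = $358M.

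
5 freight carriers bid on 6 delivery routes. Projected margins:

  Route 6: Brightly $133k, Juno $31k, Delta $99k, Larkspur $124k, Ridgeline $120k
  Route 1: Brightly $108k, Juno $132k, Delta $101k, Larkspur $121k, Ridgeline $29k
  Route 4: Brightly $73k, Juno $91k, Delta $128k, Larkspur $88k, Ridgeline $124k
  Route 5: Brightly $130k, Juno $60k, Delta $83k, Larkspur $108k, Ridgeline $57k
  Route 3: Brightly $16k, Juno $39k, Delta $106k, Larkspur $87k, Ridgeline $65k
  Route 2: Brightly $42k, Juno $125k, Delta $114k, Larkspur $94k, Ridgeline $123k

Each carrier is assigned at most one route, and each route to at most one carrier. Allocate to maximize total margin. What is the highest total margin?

Treat this as an assignment problem: match each carrier to one route.
Optimal: Brightly→Route 5 ($130k), Juno→Route 1 ($132k), Delta→Route 4 ($128k), Larkspur→Route 6 ($124k), Ridgeline→Route 2 ($123k) — total 130+132+128+124+123 = $637k.
Column-greedy (each route in turn goes to its best remaining carrier) gives $566k, worse by 71.

Max total: $637k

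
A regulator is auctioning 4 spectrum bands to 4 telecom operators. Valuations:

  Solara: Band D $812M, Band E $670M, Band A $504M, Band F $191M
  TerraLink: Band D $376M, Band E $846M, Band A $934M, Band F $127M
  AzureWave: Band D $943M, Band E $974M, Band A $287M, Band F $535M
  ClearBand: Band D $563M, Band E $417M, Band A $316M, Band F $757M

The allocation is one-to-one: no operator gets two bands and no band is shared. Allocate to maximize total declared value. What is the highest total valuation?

This is a one-to-one assignment (maximum-weight bipartite matching).
Optimal: Solara→Band D ($812M), TerraLink→Band A ($934M), AzureWave→Band E ($974M), ClearBand→Band F ($757M) — total 812+934+974+757 = $3477M.
Column-greedy (each band in turn goes to its best remaining operator) gives $3050M, worse by 427.

Max total: $3477M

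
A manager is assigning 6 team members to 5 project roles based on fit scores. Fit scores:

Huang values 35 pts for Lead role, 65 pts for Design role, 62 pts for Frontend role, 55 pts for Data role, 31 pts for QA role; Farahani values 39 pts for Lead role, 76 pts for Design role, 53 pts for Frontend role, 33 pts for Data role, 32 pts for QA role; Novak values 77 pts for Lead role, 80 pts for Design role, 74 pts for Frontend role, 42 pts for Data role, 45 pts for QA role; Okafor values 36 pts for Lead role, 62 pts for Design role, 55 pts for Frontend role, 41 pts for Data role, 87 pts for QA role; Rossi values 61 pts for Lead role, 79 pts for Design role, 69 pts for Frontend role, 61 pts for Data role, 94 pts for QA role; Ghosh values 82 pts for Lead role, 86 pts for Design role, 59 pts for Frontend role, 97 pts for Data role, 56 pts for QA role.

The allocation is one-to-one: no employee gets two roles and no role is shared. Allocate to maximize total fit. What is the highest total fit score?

Max total: 406 pts

Optimal: Novak→Lead role (77 pts), Farahani→Design role (76 pts), Huang→Frontend role (62 pts), Ghosh→Data role (97 pts), Rossi→QA role (94 pts) — total 77+76+62+97+94 = 406 pts.
Column-greedy (each role in turn goes to its best remaining employee) gives 373 pts, worse by 33.
Swapping Rossi↔Farahani (Rossi→Design role 79 pts, Farahani→QA role 32 pts) loses 59.
Checked against all permutations: 406 pts is optimal.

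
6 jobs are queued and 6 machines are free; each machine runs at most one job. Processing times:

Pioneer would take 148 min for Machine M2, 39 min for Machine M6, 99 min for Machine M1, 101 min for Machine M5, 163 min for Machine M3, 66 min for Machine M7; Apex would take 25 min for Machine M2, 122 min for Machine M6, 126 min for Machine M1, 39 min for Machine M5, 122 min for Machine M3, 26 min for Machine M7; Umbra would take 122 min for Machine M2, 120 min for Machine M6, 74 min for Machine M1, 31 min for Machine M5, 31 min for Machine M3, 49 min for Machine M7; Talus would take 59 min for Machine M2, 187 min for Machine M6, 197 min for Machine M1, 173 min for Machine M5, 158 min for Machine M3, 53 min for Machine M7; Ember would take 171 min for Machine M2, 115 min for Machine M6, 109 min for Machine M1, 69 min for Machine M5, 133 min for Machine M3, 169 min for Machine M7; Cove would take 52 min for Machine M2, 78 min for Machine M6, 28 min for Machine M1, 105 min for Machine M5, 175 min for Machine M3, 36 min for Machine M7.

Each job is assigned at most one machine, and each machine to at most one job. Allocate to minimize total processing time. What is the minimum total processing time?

Min total: 245 min

Optimal: Pioneer→Machine M6 (39 min), Apex→Machine M2 (25 min), Umbra→Machine M3 (31 min), Talus→Machine M7 (53 min), Ember→Machine M5 (69 min), Cove→Machine M1 (28 min) — total 39+25+31+53+69+28 = 245 min.
Column-greedy (each machine in turn goes to its cheapest remaining job) gives 309 min, worse by 64.
Next-best assignment: Pioneer→Machine M6, Apex→Machine M7, Umbra→Machine M3, Talus→Machine M2, Ember→Machine M5, Cove→Machine M1 = 252 min.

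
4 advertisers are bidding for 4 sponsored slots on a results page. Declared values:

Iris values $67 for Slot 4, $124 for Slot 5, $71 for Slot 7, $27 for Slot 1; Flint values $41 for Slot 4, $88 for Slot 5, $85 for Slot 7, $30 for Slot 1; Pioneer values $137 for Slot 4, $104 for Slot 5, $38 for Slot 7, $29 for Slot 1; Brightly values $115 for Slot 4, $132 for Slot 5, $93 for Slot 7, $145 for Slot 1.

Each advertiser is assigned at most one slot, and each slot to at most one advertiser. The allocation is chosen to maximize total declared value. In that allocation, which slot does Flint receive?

This is the linear assignment problem.
Optimal: Iris→Slot 5 ($124), Flint→Slot 7 ($85), Pioneer→Slot 4 ($137), Brightly→Slot 1 ($145) — total 124+85+137+145 = $491.
Column-greedy (each slot in turn goes to its best remaining advertiser) gives $381, worse by 110.
Next-best assignment: Iris→Slot 7, Flint→Slot 5, Pioneer→Slot 4, Brightly→Slot 1 = $441.
Flint's own top slot is Slot 5 ($88), but forcing Flint→Slot 5 and reassigning the rest optimally gives only $441 — worse by 50.

Flint receives Slot 7.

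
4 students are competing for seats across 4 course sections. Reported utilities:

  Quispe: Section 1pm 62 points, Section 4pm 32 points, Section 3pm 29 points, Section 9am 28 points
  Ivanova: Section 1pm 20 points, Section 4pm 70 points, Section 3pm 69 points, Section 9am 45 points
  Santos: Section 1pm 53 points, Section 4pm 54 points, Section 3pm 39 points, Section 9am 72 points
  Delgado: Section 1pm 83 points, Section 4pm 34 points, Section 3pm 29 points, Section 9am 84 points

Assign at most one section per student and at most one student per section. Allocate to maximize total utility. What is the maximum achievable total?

Max total: 269 points

This is the linear assignment problem.
Optimal: Quispe→Section 1pm (62 points), Ivanova→Section 3pm (69 points), Santos→Section 4pm (54 points), Delgado→Section 9am (84 points) — total 62+69+54+84 = 269 points.
Max-entry greedy (repeatedly take the single best remaining cell) gives 255 points, worse by 14.
Next-best assignment: Quispe→Section 4pm, Ivanova→Section 3pm, Santos→Section 9am, Delgado→Section 1pm = 256 points.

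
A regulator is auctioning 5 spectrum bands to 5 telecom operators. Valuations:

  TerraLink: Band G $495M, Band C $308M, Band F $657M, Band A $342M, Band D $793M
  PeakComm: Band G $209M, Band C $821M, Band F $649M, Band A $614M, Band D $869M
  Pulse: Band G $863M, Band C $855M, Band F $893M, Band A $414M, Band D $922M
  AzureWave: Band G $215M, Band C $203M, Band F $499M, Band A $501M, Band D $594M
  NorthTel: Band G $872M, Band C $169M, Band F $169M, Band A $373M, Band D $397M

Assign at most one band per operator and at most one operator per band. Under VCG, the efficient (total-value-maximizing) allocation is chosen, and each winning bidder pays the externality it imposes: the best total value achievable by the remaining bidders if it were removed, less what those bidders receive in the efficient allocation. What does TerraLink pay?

TerraLink pays $93M.

Efficient allocation: TerraLink→Band D ($793M), PeakComm→Band C ($821M), Pulse→Band F ($893M), AzureWave→Band A ($501M), NorthTel→Band G ($872M); total welfare W = $3880M.
TerraLink receives Band D at value $793M, so the others get W − 793 = $3087M.
Without TerraLink: best allocation of the remaining 4 bidders over all 5 bands is PeakComm→Band C ($821M), Pulse→Band F ($893M), AzureWave→Band D ($594M), NorthTel→Band G ($872M), total $3180M.
VCG payment = (others' best without TerraLink) − (others' welfare with TerraLink) = 3180 − 3087 = $93M.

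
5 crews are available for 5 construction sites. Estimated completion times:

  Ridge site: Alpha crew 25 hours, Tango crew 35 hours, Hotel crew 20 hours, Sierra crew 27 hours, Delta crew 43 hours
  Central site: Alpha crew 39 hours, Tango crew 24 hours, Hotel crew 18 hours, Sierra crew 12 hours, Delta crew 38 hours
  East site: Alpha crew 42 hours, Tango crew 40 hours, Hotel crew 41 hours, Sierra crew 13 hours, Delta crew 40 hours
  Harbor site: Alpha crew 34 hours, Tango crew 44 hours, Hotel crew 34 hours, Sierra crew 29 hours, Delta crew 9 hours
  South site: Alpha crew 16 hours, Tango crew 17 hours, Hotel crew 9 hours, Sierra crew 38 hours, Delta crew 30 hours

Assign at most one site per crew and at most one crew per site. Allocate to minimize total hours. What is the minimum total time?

Optimal: Alpha crew→Ridge site (25 hours), Tango crew→Central site (24 hours), Hotel crew→South site (9 hours), Sierra crew→East site (13 hours), Delta crew→Harbor site (9 hours) — total 25+24+9+13+9 = 80 hours.
Swapping Delta crew↔Alpha crew (Delta crew→Ridge site 43 hours, Alpha crew→Harbor site 34 hours) adds 43.

Min total: 80 hours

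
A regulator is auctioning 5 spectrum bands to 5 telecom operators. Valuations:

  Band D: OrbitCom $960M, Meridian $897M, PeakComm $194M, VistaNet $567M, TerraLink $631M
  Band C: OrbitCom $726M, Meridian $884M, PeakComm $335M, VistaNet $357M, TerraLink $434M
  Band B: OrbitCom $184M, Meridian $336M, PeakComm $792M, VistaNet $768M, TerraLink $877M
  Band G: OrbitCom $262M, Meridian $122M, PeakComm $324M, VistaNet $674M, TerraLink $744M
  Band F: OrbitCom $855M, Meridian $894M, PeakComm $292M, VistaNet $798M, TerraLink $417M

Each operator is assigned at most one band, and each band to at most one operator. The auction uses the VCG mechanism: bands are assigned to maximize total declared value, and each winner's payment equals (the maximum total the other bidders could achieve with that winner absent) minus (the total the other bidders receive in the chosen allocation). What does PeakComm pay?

PeakComm pays $133M.

Efficient allocation: OrbitCom→Band D ($960M), Meridian→Band C ($884M), PeakComm→Band B ($792M), VistaNet→Band F ($798M), TerraLink→Band G ($744M); total welfare W = $4178M.
PeakComm receives Band B at value $792M, so the others get W − 792 = $3386M.
Without PeakComm: best allocation of the remaining 4 bidders over all 5 bands is OrbitCom→Band D ($960M), Meridian→Band C ($884M), VistaNet→Band F ($798M), TerraLink→Band B ($877M), total $3519M.
VCG payment = (others' best without PeakComm) − (others' welfare with PeakComm) = 3519 − 3386 = $133M.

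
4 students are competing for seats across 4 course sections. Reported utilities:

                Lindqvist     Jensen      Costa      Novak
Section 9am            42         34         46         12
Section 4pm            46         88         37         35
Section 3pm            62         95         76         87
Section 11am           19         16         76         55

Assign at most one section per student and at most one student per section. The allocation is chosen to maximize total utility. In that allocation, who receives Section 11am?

Optimal: Lindqvist→Section 9am (42 points), Jensen→Section 4pm (88 points), Costa→Section 11am (76 points), Novak→Section 3pm (87 points) — total 42+88+76+87 = 293 points.
Column-greedy (each section in turn goes to its best remaining student) gives 240 points, worse by 53.
Next-best assignment: Lindqvist→Section 9am, Jensen→Section 4pm, Costa→Section 3pm, Novak→Section 11am = 261 points.
Swapping Novak↔Lindqvist (Novak→Section 9am 12 points, Lindqvist→Section 3pm 62 points) loses 55.
Every other assignment is strictly worse.
Costa's own top section is Section 3pm (76 points), but forcing Costa→Section 3pm and reassigning the rest optimally gives only 261 points — worse by 32.

Costa receives Section 11am.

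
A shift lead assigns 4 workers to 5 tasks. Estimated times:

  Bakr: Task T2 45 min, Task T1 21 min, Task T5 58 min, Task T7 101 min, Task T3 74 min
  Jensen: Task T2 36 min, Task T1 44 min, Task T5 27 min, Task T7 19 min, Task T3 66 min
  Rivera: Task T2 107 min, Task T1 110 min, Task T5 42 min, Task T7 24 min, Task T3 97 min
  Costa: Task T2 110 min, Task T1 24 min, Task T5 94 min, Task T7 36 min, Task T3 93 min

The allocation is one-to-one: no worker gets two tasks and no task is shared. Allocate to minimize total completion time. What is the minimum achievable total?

Optimal: Bakr→Task T2 (45 min), Jensen→Task T5 (27 min), Rivera→Task T7 (24 min), Costa→Task T1 (24 min) — total 45+27+24+24 = 120 min.
Swapping Jensen↔Rivera (Jensen→Task T7 19 min, Rivera→Task T5 42 min) adds 10.

Minimum total: 120 min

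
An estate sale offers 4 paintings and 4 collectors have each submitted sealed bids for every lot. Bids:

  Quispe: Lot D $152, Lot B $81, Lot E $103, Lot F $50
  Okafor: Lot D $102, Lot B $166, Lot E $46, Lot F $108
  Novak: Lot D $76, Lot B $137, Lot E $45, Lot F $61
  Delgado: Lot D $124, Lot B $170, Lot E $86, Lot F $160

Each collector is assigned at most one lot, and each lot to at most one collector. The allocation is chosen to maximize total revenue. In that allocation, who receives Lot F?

Delgado receives Lot F.

Optimal: Quispe→Lot D ($152), Okafor→Lot B ($166), Novak→Lot E ($45), Delgado→Lot F ($160) — total 152+166+45+160 = $523.
Column-greedy (each lot in turn goes to its best remaining collector) gives $429, worse by 94.
Swapping Delgado↔Quispe (Delgado→Lot D $124, Quispe→Lot F $50) loses 138.
Delgado's own top lot is Lot B ($170), but forcing Delgado→Lot B and reassigning the rest optimally gives only $475 — worse by 48.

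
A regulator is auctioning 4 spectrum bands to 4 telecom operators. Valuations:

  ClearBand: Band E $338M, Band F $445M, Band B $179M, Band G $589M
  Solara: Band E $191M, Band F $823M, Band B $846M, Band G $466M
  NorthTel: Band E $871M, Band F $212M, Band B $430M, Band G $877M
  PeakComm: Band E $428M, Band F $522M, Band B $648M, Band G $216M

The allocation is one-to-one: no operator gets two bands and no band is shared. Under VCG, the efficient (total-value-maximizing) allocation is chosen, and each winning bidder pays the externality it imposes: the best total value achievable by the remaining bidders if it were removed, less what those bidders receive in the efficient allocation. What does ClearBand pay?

ClearBand pays $6M.

Efficient allocation: ClearBand→Band G ($589M), Solara→Band F ($823M), NorthTel→Band E ($871M), PeakComm→Band B ($648M); total welfare W = $2931M.
ClearBand receives Band G at value $589M, so the others get W − 589 = $2342M.
Without ClearBand: best allocation of the remaining 3 bidders over all 4 bands is Solara→Band F ($823M), NorthTel→Band G ($877M), PeakComm→Band B ($648M), total $2348M.
VCG payment = (others' best without ClearBand) − (others' welfare with ClearBand) = 2348 − 2342 = $6M.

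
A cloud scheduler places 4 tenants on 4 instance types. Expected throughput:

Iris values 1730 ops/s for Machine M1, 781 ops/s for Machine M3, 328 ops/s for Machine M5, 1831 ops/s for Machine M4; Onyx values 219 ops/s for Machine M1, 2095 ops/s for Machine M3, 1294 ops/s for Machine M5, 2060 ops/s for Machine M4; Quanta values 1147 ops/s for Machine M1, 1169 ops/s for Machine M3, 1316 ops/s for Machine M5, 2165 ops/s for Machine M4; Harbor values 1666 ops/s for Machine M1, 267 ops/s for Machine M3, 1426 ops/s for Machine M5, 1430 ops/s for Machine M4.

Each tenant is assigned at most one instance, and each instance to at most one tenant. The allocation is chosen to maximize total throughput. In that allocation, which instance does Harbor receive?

Harbor receives Machine M5.

Optimal: Iris→Machine M1 (1730 ops/s), Onyx→Machine M3 (2095 ops/s), Quanta→Machine M4 (2165 ops/s), Harbor→Machine M5 (1426 ops/s) — total 1730+2095+2165+1426 = 7416 ops/s.
Row-greedy (each tenant in turn takes its best remaining instance) gives 6908 ops/s, worse by 508.
Harbor's own top instance is Machine M1 (1666 ops/s), but forcing Harbor→Machine M1 and reassigning the rest optimally gives only 6908 ops/s — worse by 508.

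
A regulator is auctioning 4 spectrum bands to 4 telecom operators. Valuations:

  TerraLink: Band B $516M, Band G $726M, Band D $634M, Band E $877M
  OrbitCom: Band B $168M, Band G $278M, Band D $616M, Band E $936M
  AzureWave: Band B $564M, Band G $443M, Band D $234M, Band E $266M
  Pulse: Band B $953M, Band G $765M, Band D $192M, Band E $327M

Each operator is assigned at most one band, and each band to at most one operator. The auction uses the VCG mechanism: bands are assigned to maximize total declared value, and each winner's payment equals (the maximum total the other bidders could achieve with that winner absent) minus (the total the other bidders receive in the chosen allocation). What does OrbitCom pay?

Efficient allocation: TerraLink→Band D ($634M), OrbitCom→Band E ($936M), AzureWave→Band G ($443M), Pulse→Band B ($953M); total welfare W = $2966M.
OrbitCom receives Band E at value $936M, so the others get W − 936 = $2030M.
Without OrbitCom: best allocation of the remaining 3 bidders over all 4 bands is TerraLink→Band E ($877M), AzureWave→Band G ($443M), Pulse→Band B ($953M), total $2273M.
VCG payment = (others' best without OrbitCom) − (others' welfare with OrbitCom) = 2273 − 2030 = $243M.

OrbitCom pays $243M.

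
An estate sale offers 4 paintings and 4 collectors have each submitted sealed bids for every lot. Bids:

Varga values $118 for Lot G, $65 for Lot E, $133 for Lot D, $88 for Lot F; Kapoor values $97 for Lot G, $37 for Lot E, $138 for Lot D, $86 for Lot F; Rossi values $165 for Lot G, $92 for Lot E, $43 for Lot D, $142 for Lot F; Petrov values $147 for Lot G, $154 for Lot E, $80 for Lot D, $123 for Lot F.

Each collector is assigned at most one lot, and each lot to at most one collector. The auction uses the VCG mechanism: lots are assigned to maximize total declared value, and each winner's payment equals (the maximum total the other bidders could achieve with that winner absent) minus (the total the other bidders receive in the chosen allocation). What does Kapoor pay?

Kapoor pays $38.

Efficient allocation: Varga→Lot G ($118), Kapoor→Lot D ($138), Rossi→Lot F ($142), Petrov→Lot E ($154); total welfare W = $552.
Kapoor receives Lot D at value $138, so the others get W − 138 = $414.
Without Kapoor: best allocation of the remaining 3 bidders over all 4 lots is Varga→Lot D ($133), Rossi→Lot G ($165), Petrov→Lot E ($154), total $452.
VCG payment = (others' best without Kapoor) − (others' welfare with Kapoor) = 452 − 414 = $38.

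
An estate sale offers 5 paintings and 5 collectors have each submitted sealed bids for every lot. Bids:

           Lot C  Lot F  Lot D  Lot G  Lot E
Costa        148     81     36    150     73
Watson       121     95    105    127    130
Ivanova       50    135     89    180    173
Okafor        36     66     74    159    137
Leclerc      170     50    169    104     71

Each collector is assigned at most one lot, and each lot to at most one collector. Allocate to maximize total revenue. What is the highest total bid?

Max total: $744

Optimal: Costa→Lot C ($148), Watson→Lot F ($95), Ivanova→Lot E ($173), Okafor→Lot G ($159), Leclerc→Lot D ($169) — total 148+95+173+159+169 = $744.
Row-greedy (each collector in turn takes its best remaining lot) gives $659, worse by 85.
Next-best assignment: Costa→Lot C, Watson→Lot E, Ivanova→Lot F, Okafor→Lot G, Leclerc→Lot D = $741.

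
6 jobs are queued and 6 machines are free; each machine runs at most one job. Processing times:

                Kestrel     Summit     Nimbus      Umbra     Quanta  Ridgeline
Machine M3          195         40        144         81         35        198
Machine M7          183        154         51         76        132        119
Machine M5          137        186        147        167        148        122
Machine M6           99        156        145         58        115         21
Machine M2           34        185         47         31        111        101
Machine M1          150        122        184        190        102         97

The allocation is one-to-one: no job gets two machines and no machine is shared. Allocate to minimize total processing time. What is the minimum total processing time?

Minimum total: 382 min

This is the linear assignment problem.
Optimal: Kestrel→Machine M5 (137 min), Summit→Machine M3 (40 min), Nimbus→Machine M7 (51 min), Umbra→Machine M2 (31 min), Quanta→Machine M1 (102 min), Ridgeline→Machine M6 (21 min) — total 137+40+51+31+102+21 = 382 min.
Column-greedy (each machine in turn goes to its cheapest remaining job) gives 422 min, worse by 40.
Checked against all permutations: 382 min is optimal.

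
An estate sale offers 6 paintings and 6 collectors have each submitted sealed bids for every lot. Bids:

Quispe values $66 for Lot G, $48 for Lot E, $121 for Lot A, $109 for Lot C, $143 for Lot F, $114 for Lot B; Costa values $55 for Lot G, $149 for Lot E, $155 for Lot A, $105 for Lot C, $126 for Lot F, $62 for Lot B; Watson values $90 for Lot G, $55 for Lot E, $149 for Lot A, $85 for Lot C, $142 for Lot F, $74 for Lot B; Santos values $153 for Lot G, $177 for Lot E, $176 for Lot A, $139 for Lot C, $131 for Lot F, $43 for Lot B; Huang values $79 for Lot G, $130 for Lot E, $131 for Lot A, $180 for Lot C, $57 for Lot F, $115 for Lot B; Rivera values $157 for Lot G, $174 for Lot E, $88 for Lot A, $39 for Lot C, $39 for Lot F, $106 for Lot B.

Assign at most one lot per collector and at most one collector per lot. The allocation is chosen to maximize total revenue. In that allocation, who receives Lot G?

Rivera receives Lot G.

Optimal: Quispe→Lot B ($114), Costa→Lot A ($155), Watson→Lot F ($142), Santos→Lot E ($177), Huang→Lot C ($180), Rivera→Lot G ($157) — total 114+155+142+177+180+157 = $925.
Row-greedy (each collector in turn takes its best remaining lot) gives $851, worse by 74.
Next-best assignment: Quispe→Lot B, Costa→Lot E, Watson→Lot F, Santos→Lot A, Huang→Lot C, Rivera→Lot G = $918.
Swapping Santos↔Costa (Santos→Lot A $176, Costa→Lot E $149) loses 7.
Rivera's own top lot is Lot E ($174), but forcing Rivera→Lot E and reassigning the rest optimally gives only $918 — worse by 7.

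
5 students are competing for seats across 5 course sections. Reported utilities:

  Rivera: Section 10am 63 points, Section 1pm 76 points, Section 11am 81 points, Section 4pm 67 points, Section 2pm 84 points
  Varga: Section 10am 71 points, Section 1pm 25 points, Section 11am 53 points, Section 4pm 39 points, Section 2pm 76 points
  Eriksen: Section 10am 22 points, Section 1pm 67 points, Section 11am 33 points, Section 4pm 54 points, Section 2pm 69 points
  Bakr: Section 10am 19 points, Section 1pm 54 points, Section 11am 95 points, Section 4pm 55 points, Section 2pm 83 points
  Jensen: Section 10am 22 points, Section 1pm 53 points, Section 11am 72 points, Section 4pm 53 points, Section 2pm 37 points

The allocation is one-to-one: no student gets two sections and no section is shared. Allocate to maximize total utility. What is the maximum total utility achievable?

Optimal: Rivera→Section 2pm (84 points), Varga→Section 10am (71 points), Eriksen→Section 1pm (67 points), Bakr→Section 11am (95 points), Jensen→Section 4pm (53 points) — total 84+71+67+95+53 = 370 points.
Next-best assignment: Rivera→Section 1pm, Varga→Section 10am, Eriksen→Section 2pm, Bakr→Section 11am, Jensen→Section 4pm = 364 points.
Checked against all permutations: 370 points is optimal.

Max total: 370 points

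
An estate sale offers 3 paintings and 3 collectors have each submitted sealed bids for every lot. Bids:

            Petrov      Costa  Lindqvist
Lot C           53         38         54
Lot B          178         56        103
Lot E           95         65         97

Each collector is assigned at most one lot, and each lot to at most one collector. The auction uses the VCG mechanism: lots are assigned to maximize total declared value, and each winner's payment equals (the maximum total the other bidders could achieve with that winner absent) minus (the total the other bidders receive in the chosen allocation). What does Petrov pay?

Petrov pays $33.

Efficient allocation: Petrov→Lot B ($178), Costa→Lot C ($38), Lindqvist→Lot E ($97); total welfare W = $313.
Petrov receives Lot B at value $178, so the others get W − 178 = $135.
Without Petrov: best allocation of the remaining 2 bidders over all 3 lots is Costa→Lot E ($65), Lindqvist→Lot B ($103), total $168.
VCG payment = (others' best without Petrov) − (others' welfare with Petrov) = 168 − 135 = $33.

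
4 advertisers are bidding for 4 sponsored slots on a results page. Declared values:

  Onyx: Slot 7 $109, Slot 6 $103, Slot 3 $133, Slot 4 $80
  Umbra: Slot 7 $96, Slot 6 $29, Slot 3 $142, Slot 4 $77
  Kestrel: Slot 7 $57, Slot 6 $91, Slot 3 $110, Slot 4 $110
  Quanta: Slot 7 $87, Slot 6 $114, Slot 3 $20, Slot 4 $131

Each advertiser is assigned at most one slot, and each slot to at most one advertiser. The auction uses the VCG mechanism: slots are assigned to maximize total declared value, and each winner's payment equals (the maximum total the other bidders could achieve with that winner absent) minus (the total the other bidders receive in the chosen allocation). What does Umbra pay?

Umbra pays $24.

Efficient allocation: Onyx→Slot 7 ($109), Umbra→Slot 3 ($142), Kestrel→Slot 4 ($110), Quanta→Slot 6 ($114); total welfare W = $475.
Umbra receives Slot 3 at value $142, so the others get W − 142 = $333.
Without Umbra: best allocation of the remaining 3 bidders over all 4 slots is Onyx→Slot 3 ($133), Kestrel→Slot 4 ($110), Quanta→Slot 6 ($114), total $357.
VCG payment = (others' best without Umbra) − (others' welfare with Umbra) = 357 − 333 = $24.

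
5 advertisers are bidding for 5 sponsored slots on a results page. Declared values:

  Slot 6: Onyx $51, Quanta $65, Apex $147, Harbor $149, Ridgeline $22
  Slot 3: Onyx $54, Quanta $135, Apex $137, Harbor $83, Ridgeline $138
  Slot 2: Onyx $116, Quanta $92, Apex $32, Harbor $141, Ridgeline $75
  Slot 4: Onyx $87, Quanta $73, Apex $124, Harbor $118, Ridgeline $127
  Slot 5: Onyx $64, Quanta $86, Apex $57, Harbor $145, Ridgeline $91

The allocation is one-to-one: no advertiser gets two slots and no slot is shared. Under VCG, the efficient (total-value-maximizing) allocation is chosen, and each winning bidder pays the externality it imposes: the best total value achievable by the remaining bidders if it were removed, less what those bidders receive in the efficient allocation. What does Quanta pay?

Quanta pays $11.

Efficient allocation: Onyx→Slot 2 ($116), Quanta→Slot 3 ($135), Apex→Slot 6 ($147), Harbor→Slot 5 ($145), Ridgeline→Slot 4 ($127); total welfare W = $670.
Quanta receives Slot 3 at value $135, so the others get W − 135 = $535.
Without Quanta: best allocation of the remaining 4 bidders over all 5 slots is Onyx→Slot 2 ($116), Apex→Slot 6 ($147), Harbor→Slot 5 ($145), Ridgeline→Slot 3 ($138), total $546.
VCG payment = (others' best without Quanta) − (others' welfare with Quanta) = 546 − 535 = $11.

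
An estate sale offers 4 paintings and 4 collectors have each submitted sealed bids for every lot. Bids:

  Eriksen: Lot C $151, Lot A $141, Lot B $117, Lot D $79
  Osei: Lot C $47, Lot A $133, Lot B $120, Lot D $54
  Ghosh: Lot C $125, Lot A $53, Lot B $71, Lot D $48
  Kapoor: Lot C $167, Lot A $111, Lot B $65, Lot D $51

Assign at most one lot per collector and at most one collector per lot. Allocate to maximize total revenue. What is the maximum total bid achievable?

Treat this as an assignment problem: match each collector to one lot.
Optimal: Eriksen→Lot A ($141), Osei→Lot B ($120), Ghosh→Lot D ($48), Kapoor→Lot C ($167) — total 141+120+48+167 = $476.
Row-greedy (each collector in turn takes its best remaining lot) gives $406, worse by 70.
Next-best assignment: Eriksen→Lot B, Osei→Lot A, Ghosh→Lot D, Kapoor→Lot C = $465.
Checked against all permutations: $476 is optimal.

Max total: $476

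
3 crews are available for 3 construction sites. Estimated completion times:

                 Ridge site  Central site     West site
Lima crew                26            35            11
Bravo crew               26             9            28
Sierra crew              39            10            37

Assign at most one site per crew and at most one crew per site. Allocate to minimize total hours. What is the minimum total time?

Minimum total: 47 hours

Optimal: Lima crew→West site (11 hours), Bravo crew→Ridge site (26 hours), Sierra crew→Central site (10 hours) — total 11+26+10 = 47 hours.
Column-greedy (each site in turn goes to its cheapest remaining crew) gives 72 hours, worse by 25.
Next-best assignment: Lima crew→West site, Bravo crew→Central site, Sierra crew→Ridge site = 59 hours.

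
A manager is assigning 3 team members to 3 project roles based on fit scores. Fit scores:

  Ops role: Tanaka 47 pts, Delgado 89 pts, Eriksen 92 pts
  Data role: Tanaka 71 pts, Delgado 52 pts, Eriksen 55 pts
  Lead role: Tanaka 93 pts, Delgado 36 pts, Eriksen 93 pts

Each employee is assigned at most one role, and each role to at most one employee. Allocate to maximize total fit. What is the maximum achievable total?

Maximum total: 253 pts

This is the linear assignment problem.
Optimal: Tanaka→Data role (71 pts), Delgado→Ops role (89 pts), Eriksen→Lead role (93 pts) — total 71+89+93 = 253 pts.
Next-best assignment: Tanaka→Lead role, Delgado→Ops role, Eriksen→Data role = 237 pts.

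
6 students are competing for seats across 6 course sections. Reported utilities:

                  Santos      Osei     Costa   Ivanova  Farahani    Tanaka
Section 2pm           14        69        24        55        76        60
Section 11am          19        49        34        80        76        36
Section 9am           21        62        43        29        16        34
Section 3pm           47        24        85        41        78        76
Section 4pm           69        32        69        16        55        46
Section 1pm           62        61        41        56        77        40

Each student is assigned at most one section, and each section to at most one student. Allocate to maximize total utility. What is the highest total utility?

Max total: 433 points

This is a one-to-one assignment (maximum-weight bipartite matching).
Optimal: Santos→Section 4pm (69 points), Osei→Section 9am (62 points), Costa→Section 3pm (85 points), Ivanova→Section 11am (80 points), Farahani→Section 1pm (77 points), Tanaka→Section 2pm (60 points) — total 69+62+85+80+77+60 = 433 points.
Column-greedy (each section in turn goes to its best remaining student) gives 412 points, worse by 21.
Next-best assignment: Santos→Section 1pm, Osei→Section 9am, Costa→Section 4pm, Ivanova→Section 11am, Farahani→Section 2pm, Tanaka→Section 3pm = 425 points.
Checked against all permutations: 433 points is optimal.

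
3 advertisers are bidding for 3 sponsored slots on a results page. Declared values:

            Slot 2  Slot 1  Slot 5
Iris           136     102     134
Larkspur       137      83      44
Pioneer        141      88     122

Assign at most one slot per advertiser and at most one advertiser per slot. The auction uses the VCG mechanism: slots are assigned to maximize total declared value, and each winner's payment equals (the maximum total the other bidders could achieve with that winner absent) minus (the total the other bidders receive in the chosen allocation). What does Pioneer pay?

Efficient allocation: Iris→Slot 1 ($102), Larkspur→Slot 2 ($137), Pioneer→Slot 5 ($122); total welfare W = $361.
Pioneer receives Slot 5 at value $122, so the others get W − 122 = $239.
Without Pioneer: best allocation of the remaining 2 bidders over all 3 slots is Iris→Slot 5 ($134), Larkspur→Slot 2 ($137), total $271.
VCG payment = (others' best without Pioneer) − (others' welfare with Pioneer) = 271 − 239 = $32.

Pioneer pays $32.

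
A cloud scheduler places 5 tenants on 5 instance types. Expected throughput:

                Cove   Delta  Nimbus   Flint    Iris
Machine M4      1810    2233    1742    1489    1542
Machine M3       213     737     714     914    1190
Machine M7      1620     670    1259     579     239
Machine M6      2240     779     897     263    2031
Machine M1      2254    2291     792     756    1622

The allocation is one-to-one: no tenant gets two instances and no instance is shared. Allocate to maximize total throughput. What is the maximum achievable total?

Maximum total: 8691 ops/s

Treat this as an assignment problem: match each tenant to one instance.
Optimal: Cove→Machine M1 (2254 ops/s), Delta→Machine M4 (2233 ops/s), Nimbus→Machine M7 (1259 ops/s), Flint→Machine M3 (914 ops/s), Iris→Machine M6 (2031 ops/s) — total 2254+2233+1259+914+2031 = 8691 ops/s.
Column-greedy (each instance in turn goes to its best remaining tenant) gives 6696 ops/s, worse by 1995.
Next-best assignment: Cove→Machine M7, Delta→Machine M1, Nimbus→Machine M4, Flint→Machine M3, Iris→Machine M6 = 8598 ops/s.
Swapping Flint↔Delta (Flint→Machine M4 1489 ops/s, Delta→Machine M3 737 ops/s) loses 921.
Every other assignment is strictly worse.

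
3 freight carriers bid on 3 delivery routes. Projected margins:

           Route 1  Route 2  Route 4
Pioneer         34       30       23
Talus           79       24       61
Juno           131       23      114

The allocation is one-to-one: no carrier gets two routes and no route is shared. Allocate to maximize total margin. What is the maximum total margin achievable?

This is a one-to-one assignment (maximum-weight bipartite matching).
Optimal: Pioneer→Route 2 ($30k), Talus→Route 1 ($79k), Juno→Route 4 ($114k) — total 30+79+114 = $223k.
Next-best assignment: Pioneer→Route 2, Talus→Route 4, Juno→Route 1 = $222k.
Checked against all permutations: $223k is optimal.

Max total: $223k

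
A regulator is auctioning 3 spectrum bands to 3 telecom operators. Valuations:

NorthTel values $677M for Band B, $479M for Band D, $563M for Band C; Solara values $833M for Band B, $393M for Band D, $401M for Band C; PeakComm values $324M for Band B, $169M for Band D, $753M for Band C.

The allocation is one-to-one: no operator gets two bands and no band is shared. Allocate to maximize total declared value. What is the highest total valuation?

Maximum total: $2065M

Optimal: NorthTel→Band D ($479M), Solara→Band B ($833M), PeakComm→Band C ($753M) — total 479+833+753 = $2065M.
Swapping PeakComm↔Solara (PeakComm→Band B $324M, Solara→Band C $401M) loses 861.
Checked against all permutations: $2065M is optimal.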